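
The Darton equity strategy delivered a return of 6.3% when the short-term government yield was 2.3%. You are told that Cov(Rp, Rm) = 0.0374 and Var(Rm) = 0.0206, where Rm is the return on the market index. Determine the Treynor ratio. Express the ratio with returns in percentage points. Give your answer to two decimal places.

2.20

β = Cov / Var = 0.0374 / 0.0206 = 1.8155
Treynor = (Rp − Rf) / β = (6.3% − 2.3%) / 1.8155 = 4.00 / 1.8155 = 2.2032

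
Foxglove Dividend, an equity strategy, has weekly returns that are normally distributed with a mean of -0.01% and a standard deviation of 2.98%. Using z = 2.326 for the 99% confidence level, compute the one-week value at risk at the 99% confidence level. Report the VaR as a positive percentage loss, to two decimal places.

6.94

VaR (as % loss) = −(μ − z·σ) = −(-0.01% − 2.326 × 2.98%) = −(-6.94148%) = 6.94148%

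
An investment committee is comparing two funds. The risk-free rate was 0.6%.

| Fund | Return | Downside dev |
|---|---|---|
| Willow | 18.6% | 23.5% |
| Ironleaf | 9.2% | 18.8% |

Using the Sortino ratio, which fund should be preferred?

Willow

Willow: Sortino ratio = (18.6% − 0.6%) / 23.5% = 0.766
Ironleaf: Sortino ratio = (9.2% − 0.6%) / 18.8% = 0.457
Highest: Willow (0.766).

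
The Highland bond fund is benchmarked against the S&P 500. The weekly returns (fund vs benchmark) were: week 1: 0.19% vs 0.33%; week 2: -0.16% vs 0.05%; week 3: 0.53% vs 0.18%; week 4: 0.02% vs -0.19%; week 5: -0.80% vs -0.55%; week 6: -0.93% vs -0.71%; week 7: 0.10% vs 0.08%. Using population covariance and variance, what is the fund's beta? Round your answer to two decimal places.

r̄p = -0.1500%,  r̄m = -0.1157%
Cov = Σ(rp − r̄p)(rm − r̄m) / 7 = 0.1619
Var(rm) = Σ(rm − r̄m)² / 7 = 0.1285
β = Cov / Var = 0.1619 / 0.1285 = 1.2599

1.26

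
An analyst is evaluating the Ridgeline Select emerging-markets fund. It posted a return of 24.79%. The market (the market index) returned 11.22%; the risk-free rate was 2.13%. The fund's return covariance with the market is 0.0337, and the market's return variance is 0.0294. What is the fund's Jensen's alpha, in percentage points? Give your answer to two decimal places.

β = Cov / Var = 0.0337 / 0.0294 = 1.1463
E[R] = Rf + β(Rm − Rf) = 2.13% + 1.1463 × (11.22% − 2.13%) = 12.5499%
α = Rp − E[R] = 24.79% − 12.5499% = 12.2401

12.24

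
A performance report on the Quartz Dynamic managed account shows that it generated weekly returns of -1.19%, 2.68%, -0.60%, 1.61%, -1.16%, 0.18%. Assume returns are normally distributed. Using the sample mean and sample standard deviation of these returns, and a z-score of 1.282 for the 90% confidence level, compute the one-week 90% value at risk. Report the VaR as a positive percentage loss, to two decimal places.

μ = (-1.19 + 2.68 − 0.6 + 1.61 − 1.16 + 0.18) / 6 = 1.520 / 6 = 0.2533%
Σ(r − μ)² = (-1.19 − 0.2533)² + (2.68 − 0.2533)² + … = 12.5435
sample σ = √(12.5435 / 5) = √2.5087 = 1.5839%
VaR = −(μ − z·σ) = −(0.2533 − 1.282 × 1.5839) = −(-1.7773) = 1.7773%

1.78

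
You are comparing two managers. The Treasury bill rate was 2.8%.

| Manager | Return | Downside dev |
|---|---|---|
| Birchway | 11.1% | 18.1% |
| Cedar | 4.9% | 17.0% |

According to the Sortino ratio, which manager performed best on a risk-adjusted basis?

Birchway

Birchway: Sortino ratio = (11.1% − 2.8%) / 18.1% = 0.459
Cedar: Sortino ratio = (4.9% − 2.8%) / 17.0% = 0.124
Highest: Birchway (0.459).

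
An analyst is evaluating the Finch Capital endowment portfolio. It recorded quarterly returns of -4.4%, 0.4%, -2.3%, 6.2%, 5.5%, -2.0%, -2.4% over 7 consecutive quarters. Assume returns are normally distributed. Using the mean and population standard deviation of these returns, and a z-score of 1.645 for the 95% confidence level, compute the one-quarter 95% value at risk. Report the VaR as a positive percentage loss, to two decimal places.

6.17

r̄ = (-4.4 + 0.4 − 2.3 + 6.2 + 5.5 − 2 − 2.4) / 7 = 1.00 / 7 = 0.1429%
Σ(r − r̄)² = (-4.4 − 0.1429)² + (0.4 − 0.1429)² + … = 103.1171
σ = √[103.1171 / 7] = 3.8381%
VaR = −(r̄ − z·σ) = −(0.1429 − 1.645 × 3.8381) = −(-6.1708) = 6.1708%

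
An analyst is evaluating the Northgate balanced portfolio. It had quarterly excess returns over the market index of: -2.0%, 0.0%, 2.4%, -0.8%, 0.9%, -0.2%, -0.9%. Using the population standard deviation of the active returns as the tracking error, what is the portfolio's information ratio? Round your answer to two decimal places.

-0.07

Mean return r̄ = -0.60 / 7 = -0.0857%
Σ(r − r̄)² = (-2 − (-0.0857))² + (0 − (-0.0857))² + … = 12.0086
population σ = √(12.0086 / 7) = √1.7155 = 1.3098%
IR = r̄ / tracking error = -0.0857 / 1.3098 = -0.0654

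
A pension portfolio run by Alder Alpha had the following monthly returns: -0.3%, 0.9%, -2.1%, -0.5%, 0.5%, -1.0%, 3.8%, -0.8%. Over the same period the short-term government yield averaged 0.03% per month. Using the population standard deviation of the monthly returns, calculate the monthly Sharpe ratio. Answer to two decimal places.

Mean return μ = 0.50 / 8 = 0.0625%
Σ(r − μ)² = (-0.3 − 0.0625)² + (0.9 − 0.0625)² + … = 21.8588
population σ = √(21.8588 / 8) = √2.7324 = 1.6530%
Sharpe = (μ − rf) / σ = (0.0625 − 0.03) / 1.6530 = 0.0325 / 1.6530 = 0.0197

0.02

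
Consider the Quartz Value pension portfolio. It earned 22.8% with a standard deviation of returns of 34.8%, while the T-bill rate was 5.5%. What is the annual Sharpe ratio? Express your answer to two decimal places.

Sharpe = (Rp − Rf) / σp = (22.8% − 5.5%) / 34.8% = 17.30% / 34.8% = 0.4971

0.50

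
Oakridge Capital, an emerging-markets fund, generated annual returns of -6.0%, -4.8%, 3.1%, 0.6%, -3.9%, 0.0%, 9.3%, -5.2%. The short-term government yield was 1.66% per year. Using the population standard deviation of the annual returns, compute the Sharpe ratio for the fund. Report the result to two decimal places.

-0.52

r̄ = (-6 − 4.8 + 3.1 + 0.6 − 3.9 + 0 + 9.3 − 5.2) / 8 = -0.8625%
Population std dev = √[191.7988 / 8] = 4.8964%
Sharpe = (r̄ − rf) / σ = (-0.8625 − 1.66) / 4.8964 = -2.5225 / 4.8964 = -0.5152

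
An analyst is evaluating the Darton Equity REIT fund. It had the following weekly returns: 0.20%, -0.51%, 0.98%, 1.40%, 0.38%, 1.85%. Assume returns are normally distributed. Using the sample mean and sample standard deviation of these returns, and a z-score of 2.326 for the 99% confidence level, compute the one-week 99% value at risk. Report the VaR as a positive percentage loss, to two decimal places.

1.29

r̄ = (0.2 − 0.51 + 0.98 + 1.4 + 0.38 + 1.85) / 6 = 0.7167%
Σ(r − r̄)² = 3.7057; sample σ = √(3.7057/5) = 0.8609%
VaR = −(r̄ − z·σ) = −(0.7167 − 2.326 × 0.8609) = −(-1.2858) = 1.2858%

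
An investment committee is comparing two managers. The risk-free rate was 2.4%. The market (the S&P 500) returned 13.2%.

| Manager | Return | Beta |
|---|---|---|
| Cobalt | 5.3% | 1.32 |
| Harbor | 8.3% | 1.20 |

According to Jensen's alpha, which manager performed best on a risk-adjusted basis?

Cobalt: α = 5.3% − [2.4% + 1.32 × (13.2% − 2.4%)] = -11.356
Harbor: α = 8.3% − [2.4% + 1.20 × (13.2% − 2.4%)] = -7.060
Highest: Harbor (-7.060).

Harbor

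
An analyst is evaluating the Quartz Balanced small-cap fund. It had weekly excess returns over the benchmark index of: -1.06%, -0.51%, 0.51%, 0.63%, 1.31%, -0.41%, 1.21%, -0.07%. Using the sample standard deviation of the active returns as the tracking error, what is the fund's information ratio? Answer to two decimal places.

μ = (-1.06 − 0.51 + 0.51 + 0.63 + 1.31 − 0.41 + 1.21 − 0.07) / 8 = 1.610 / 8 = 0.2013%
Sample σ = √[Σ(r − μ)² / 7] = √[5.0699 / 7] = √0.7243 = 0.8511%
IR = μ / tracking error = 0.2013 / 0.8511 = 0.2365

0.24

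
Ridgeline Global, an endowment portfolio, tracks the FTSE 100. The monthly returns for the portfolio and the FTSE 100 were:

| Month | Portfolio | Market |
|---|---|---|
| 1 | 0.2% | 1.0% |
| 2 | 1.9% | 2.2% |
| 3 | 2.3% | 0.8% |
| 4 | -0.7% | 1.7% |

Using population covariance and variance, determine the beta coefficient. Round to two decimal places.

-0.19

r̄p = 0.9250%,  r̄m = 1.4250%
Cov = Σ(rp − r̄p)(rm − r̄m) / 4 = -0.0606
Var(rm) = Σ(rm − r̄m)² / 4 = 0.3119
β = Cov / Var = -0.0606 / 0.3119 = -0.1943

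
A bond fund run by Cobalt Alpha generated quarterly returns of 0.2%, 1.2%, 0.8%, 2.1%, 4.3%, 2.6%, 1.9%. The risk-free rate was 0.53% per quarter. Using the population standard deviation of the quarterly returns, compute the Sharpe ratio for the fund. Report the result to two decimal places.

1.08

Mean return r̄ = 13.10 / 7 = 1.8714%
Σ(r − r̄)² = 10.8743; population σ = √(10.8743/7) = 1.2464%
Sharpe = (r̄ − rf) / σ = (1.8714 − 0.53) / 1.2464 = 1.3414 / 1.2464 = 1.0762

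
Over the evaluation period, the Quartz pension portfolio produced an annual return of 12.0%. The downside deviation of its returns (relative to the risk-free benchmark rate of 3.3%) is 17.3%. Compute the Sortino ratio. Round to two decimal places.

0.50

Sortino = (Rp − Rf) / σd = (12.0% − 3.3%) / 17.3% = 8.70% / 17.3% = 0.5029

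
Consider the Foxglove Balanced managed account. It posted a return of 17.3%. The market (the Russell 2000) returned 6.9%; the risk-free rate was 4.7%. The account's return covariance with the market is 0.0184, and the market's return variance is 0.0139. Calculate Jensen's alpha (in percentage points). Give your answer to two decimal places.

β = Cov / Var = 0.0184 / 0.0139 = 1.3237
E[R] = Rf + β(Rm − Rf) = 4.7% + 1.3237 × (6.9% − 4.7%) = 7.6121%
α = Rp − E[R] = 17.3% − 7.6121% = 9.6879

9.69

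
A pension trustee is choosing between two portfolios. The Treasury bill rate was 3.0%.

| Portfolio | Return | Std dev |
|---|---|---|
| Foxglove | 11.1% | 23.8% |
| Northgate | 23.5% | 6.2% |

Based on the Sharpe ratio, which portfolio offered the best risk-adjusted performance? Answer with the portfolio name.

Northgate

Foxglove: Sharpe ratio = (11.1% − 3.0%) / 23.8% = 0.340
Northgate: Sharpe ratio = (23.5% − 3.0%) / 6.2% = 3.306
Highest: Northgate (3.306).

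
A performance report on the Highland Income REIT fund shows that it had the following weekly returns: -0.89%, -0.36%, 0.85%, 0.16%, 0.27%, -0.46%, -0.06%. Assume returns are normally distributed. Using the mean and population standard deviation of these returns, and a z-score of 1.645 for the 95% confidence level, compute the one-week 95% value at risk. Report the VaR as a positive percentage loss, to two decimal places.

μ = (-0.89 − 0.36 + 0.85 + 0.16 + 0.27 − 0.46 − 0.06) / 7 = -0.490 / 7 = -0.0700%
Σ(r − μ)² = (-0.89 − (-0.0700))² + (-0.36 − (-0.0700))² + … = 1.9236
σ = √[1.9236 / 7] = 0.5242%
VaR = −(μ − z·σ) = −(-0.0700 − 1.645 × 0.5242) = −(-0.9323) = 0.9323%

0.93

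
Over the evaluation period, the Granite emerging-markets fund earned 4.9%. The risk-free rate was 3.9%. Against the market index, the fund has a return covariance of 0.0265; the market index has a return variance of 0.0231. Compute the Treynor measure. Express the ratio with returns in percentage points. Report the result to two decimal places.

0.87

β = Cov / Var = 0.0265 / 0.0231 = 1.1472
Treynor = (Rp − Rf) / β = (4.9% − 3.9%) / 1.1472 = 1.00 / 1.1472 = 0.8717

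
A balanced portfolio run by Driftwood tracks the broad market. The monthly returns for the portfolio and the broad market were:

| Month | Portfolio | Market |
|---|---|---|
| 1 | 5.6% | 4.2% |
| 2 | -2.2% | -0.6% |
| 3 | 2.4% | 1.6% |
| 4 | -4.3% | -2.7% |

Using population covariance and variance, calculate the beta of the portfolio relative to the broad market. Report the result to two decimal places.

r̄p = 0.3750%,  r̄m = 0.6250%
Cov = Σ(rp − r̄p)(rm − r̄m) / 4 = 9.8381
Var(rm) = Σ(rm − r̄m)² / 4 = 6.5719
β = Cov / Var = 9.8381 / 6.5719 = 1.4970

1.50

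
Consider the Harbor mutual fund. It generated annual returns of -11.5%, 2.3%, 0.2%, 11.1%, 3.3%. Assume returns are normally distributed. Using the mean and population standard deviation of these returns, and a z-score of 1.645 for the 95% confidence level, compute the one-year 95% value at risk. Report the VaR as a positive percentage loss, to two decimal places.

10.91

r̄ = (-11.5 + 2.3 + 0.2 + 11.1 + 3.3) / 5 = 1.0800%
Population σ = √[Σ(r − r̄)² / 5] = √[265.8480 / 5] = √53.1696 = 7.2917%
VaR = −(r̄ − z·σ) = −(1.0800 − 1.645 × 7.2917) = −(-10.9148) = 10.9148%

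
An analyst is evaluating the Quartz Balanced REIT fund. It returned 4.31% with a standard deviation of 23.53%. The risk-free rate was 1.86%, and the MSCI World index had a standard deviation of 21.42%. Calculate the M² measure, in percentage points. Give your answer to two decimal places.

4.09

Sharpe = (Rp − Rf) / σp = (4.31% − 1.86%) / 23.53% = 0.1041
M² = Rf + Sharpe × σm = 1.86% + 0.1041 × 21.42% = 4.0898%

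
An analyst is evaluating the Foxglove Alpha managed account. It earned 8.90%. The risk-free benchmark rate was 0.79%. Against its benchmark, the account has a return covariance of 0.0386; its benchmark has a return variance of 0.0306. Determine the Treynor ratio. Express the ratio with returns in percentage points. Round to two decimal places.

6.43

β = Cov / Var = 0.0386 / 0.0306 = 1.2614
Treynor = (Rp − Rf) / β = (8.90% − 0.79%) / 1.2614 = 8.11 / 1.2614 = 6.4294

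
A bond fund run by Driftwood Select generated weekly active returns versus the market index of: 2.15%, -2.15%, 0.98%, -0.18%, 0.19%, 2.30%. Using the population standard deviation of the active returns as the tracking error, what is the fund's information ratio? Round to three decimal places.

Mean return r̄ = 3.290 / 6 = 0.5483%
Σ(r − r̄)² = 13.7599; population σ = √(13.7599/6) = 1.5144%
IR = r̄ / tracking error = 0.5483 / 1.5144 = 0.3621

0.362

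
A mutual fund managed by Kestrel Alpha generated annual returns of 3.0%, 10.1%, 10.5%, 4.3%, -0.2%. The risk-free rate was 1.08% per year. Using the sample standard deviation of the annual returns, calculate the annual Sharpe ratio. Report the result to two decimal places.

0.96

μ = (3 + 10.1 + 10.5 + 4.3 − 0.2) / 5 = 5.5400%
Σ(r − μ)² = (3 − 5.5400)² + (10.1 − 5.5400)² + … = 86.3320
σ = √[86.3320 / 4] = 4.6458%
Sharpe = (μ − rf) / σ = (5.5400 − 1.08) / 4.6458 = 4.4600 / 4.6458 = 0.9600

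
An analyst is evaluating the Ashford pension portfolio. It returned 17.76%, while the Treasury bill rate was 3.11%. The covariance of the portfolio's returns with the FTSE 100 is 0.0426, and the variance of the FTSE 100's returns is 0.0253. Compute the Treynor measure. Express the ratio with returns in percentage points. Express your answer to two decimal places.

8.70

β = Cov / Var = 0.0426 / 0.0253 = 1.6838
Treynor = (Rp − Rf) / β = (17.76% − 3.11%) / 1.6838 = 14.65 / 1.6838 = 8.7006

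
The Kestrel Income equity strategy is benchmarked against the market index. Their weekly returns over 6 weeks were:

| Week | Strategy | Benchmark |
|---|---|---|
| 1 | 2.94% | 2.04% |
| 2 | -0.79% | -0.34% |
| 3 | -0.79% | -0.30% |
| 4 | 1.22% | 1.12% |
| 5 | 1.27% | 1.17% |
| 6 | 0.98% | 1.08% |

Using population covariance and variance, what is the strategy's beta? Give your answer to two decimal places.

1.51

r̄p = 0.8050%,  r̄m = 0.7950%
Cov = Σ(rp − r̄p)(rm − r̄m) / 6 = 1.0957
Var(rm) = Σ(rm − r̄m)² / 6 = 0.7275
β = Cov / Var = 1.0957 / 0.7275 = 1.5061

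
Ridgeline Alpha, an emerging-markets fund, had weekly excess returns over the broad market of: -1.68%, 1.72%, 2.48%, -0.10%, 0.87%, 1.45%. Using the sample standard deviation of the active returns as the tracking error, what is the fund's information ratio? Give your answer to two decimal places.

0.53

Mean return r̄ = 4.740 / 6 = 0.7900%
Sample σ = √[Σ(r − r̄)² / 5] = √[11.0560 / 5] = √2.2112 = 1.4870%
IR = r̄ / tracking error = 0.7900 / 1.4870 = 0.5313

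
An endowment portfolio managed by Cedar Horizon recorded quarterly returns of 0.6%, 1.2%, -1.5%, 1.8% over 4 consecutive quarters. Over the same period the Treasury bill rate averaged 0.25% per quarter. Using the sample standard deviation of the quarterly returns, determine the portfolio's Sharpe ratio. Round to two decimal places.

μ = (0.6 + 1.2 − 1.5 + 1.8) / 4 = 0.5250%
Σ(r − μ)² = 6.1875; sample σ = √(6.1875/3) = 1.4361%
Sharpe = (μ − rf) / σ = (0.5250 − 0.25) / 1.4361 = 0.2750 / 1.4361 = 0.1915

0.19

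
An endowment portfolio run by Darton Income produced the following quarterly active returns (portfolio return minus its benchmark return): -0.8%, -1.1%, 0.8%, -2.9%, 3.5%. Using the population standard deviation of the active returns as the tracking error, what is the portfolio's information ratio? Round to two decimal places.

-0.05

Mean return μ = -0.50 / 5 = -0.1000%
Σ(r − μ)² = (-0.8 − (-0.1000))² + (-1.1 − (-0.1000))² + (0.8 − (-0.1000))² + … = 23.1000
σ = √[23.1000 / 5] = 2.1494%
IR = μ / tracking error = -0.1000 / 2.1494 = -0.0465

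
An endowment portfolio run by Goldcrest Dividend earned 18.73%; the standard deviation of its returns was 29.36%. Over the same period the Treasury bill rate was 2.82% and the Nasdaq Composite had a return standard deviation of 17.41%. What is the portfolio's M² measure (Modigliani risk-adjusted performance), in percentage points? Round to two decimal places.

12.25

Sharpe = (Rp − Rf) / σp = (18.73% − 2.82%) / 29.36% = 0.5419
M² = Rf + Sharpe × σm = 2.82% + 0.5419 × 17.41% = 12.2545%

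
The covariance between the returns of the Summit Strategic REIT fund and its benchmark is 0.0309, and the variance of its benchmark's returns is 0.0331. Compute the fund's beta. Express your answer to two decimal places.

0.93

β = Cov(Rp, Rm) / Var(Rm) = 0.0309 / 0.0331 = 0.9335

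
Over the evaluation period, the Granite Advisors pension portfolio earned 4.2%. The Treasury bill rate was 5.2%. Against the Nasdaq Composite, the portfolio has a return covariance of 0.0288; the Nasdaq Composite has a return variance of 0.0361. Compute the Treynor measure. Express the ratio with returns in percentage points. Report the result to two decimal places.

β = Cov / Var = 0.0288 / 0.0361 = 0.7978
Treynor = (Rp − Rf) / β = (4.2% − 5.2%) / 0.7978 = -1.00 / 0.7978 = -1.2534

-1.25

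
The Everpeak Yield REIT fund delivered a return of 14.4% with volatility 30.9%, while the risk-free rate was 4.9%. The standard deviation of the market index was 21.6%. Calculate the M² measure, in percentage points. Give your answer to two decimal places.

Sharpe = (Rp − Rf) / σp = (14.4% − 4.9%) / 30.9% = 0.3074
M² = Rf + Sharpe × σm = 4.9% + 0.3074 × 21.6% = 11.5398%

11.54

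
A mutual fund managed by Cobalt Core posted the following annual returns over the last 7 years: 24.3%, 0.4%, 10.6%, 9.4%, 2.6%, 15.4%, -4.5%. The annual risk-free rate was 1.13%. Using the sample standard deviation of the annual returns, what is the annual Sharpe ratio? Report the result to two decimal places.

r̄ = (24.3 + 0.4 + 10.6 + 9.4 + 2.6 + 15.4 − 4.5) / 7 = 58.20 / 7 = 8.3143%
Sample σ = √[Σ(r − r̄)² / 6] = √[571.6486 / 6] = √95.2748 = 9.7609%
Sharpe = (r̄ − rf) / σ = (8.3143 − 1.13) / 9.7609 = 7.1843 / 9.7609 = 0.7360

0.74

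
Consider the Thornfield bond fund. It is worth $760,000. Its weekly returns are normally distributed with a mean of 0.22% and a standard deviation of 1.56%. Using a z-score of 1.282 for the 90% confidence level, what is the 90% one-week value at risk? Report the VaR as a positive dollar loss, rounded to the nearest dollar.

$13,527

Return at the 90% tail: μ − z·σ = 0.22% − 1.282 × 1.56% = 0.22 − 1.99992 = -1.77992%
VaR = −(-1.77992%) × $760,000 = 1.77992% × $760,000 = $13,527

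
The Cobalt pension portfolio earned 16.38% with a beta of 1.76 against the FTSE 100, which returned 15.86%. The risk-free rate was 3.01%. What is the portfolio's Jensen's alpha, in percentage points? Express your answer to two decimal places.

CAPM expected return = Rf + β(Rm − Rf) = 3.01% + 1.76 × (15.86% − 3.01%) = 3.01 + 1.76 × 12.85 = 25.6260%
Jensen's α = Rp − E[R] = 16.38% − 25.6260% = -9.2460

-9.25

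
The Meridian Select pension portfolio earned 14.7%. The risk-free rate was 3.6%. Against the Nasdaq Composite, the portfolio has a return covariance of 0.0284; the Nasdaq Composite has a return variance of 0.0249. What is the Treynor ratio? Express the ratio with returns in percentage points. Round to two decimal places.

β = Cov / Var = 0.0284 / 0.0249 = 1.1406
Treynor = (Rp − Rf) / β = (14.7% − 3.6%) / 1.1406 = 11.10 / 1.1406 = 9.7317

9.73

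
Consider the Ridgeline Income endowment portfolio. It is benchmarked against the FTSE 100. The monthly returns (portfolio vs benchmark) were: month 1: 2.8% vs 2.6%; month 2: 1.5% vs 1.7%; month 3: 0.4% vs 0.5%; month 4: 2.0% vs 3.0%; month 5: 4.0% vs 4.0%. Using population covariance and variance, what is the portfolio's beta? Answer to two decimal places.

r̄p = 2.1400%,  r̄m = 2.3600%
Cov = Σ(rp − r̄p)(rm − r̄m) / 5 = 1.3556
Var(rm) = Σ(rm − r̄m)² / 5 = 1.4104
β = Cov / Var = 1.3556 / 1.4104 = 0.9611

0.96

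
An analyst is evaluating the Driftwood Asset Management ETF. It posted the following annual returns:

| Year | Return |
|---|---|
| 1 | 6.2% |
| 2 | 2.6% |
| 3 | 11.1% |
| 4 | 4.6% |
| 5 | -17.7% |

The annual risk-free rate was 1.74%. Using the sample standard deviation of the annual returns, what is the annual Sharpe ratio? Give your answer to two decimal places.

-0.03

r̄ = (6.2 + 2.6 + 11.1 + 4.6 − 17.7) / 5 = 6.80 / 5 = 1.3600%
Σ(r − r̄)² = 493.6120; sample σ = √(493.6120/4) = 11.1087%
Sharpe = (r̄ − rf) / σ = (1.3600 − 1.74) / 11.1087 = -0.3800 / 11.1087 = -0.0342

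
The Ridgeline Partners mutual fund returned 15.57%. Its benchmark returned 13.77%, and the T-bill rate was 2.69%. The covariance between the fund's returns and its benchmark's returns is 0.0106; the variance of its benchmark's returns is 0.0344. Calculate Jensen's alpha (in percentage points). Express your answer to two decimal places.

9.47

β = Cov / Var = 0.0106 / 0.0344 = 0.3081
E[R] = Rf + β(Rm − Rf) = 2.69% + 0.3081 × (13.77% − 2.69%) = 6.1037%
α = Rp − E[R] = 15.57% − 6.1037% = 9.4663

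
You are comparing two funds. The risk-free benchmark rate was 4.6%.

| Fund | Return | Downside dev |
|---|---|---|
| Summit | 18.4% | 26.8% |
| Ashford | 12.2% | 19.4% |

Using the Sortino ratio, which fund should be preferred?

Summit: Sortino ratio = (18.4% − 4.6%) / 26.8% = 0.515
Ashford: Sortino ratio = (12.2% − 4.6%) / 19.4% = 0.392
Highest: Summit (0.515).

Summit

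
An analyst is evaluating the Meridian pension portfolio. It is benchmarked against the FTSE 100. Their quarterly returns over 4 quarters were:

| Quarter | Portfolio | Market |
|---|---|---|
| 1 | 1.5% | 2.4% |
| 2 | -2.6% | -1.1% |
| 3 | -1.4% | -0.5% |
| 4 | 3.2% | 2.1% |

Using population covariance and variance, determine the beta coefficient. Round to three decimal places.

r̄p = 0.1750%,  r̄m = 0.7250%
Cov = Σ(rp − r̄p)(rm − r̄m) / 4 = 3.3431
Var(rm) = Σ(rm − r̄m)² / 4 = 2.3819
β = Cov / Var = 3.3431 / 2.3819 = 1.4035

1.404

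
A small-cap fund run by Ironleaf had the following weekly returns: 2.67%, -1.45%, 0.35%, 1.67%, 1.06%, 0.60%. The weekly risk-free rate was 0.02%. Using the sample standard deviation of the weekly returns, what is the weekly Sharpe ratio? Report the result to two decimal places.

0.57

r̄ = (2.67 − 1.45 + 0.35 + 1.67 + 1.06 + 0.6) / 6 = 4.900 / 6 = 0.8167%
Σ(r − r̄)² = 9.6247; sample σ = √(9.6247/5) = 1.3874%
Sharpe = (r̄ − rf) / σ = (0.8167 − 0.02) / 1.3874 = 0.7967 / 1.3874 = 0.5742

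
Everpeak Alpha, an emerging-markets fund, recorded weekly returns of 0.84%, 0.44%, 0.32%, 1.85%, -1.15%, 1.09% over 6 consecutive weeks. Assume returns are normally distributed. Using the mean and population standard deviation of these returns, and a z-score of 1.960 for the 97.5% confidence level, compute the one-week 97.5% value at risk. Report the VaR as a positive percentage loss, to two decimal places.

μ = (0.84 + 0.44 + 0.32 + 1.85 − 1.15 + 1.09) / 6 = 3.390 / 6 = 0.5650%
Σ(r − μ)² = (0.84 − 0.5650)² + (0.44 − 0.5650)² + (0.32 − 0.5650)² + … = 5.0194
population σ = √(5.0194 / 6) = √0.8366 = 0.9147%
VaR = −(μ − z·σ) = −(0.5650 − 1.960 × 0.9147) = −(-1.2278) = 1.2278%

1.23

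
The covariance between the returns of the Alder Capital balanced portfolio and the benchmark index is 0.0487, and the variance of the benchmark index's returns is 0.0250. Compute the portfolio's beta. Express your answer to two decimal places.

1.95

β = Cov(Rp, Rm) / Var(Rm) = 0.0487 / 0.0250 = 1.9480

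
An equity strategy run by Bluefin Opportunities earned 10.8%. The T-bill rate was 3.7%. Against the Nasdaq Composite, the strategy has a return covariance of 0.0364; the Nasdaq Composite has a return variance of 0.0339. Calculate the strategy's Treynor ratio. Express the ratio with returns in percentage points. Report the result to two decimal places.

6.61

β = Cov / Var = 0.0364 / 0.0339 = 1.0737
Treynor = (Rp − Rf) / β = (10.8% − 3.7%) / 1.0737 = 7.10 / 1.0737 = 6.6126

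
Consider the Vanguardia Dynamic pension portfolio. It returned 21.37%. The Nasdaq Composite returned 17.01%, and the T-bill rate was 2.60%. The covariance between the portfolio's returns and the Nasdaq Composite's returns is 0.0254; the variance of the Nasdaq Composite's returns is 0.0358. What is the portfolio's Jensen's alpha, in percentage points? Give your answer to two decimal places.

8.55

β = Cov / Var = 0.0254 / 0.0358 = 0.7095
E[R] = Rf + β(Rm − Rf) = 2.60% + 0.7095 × (17.01% − 2.60%) = 12.8239%
α = Rp − E[R] = 21.37% − 12.8239% = 8.5461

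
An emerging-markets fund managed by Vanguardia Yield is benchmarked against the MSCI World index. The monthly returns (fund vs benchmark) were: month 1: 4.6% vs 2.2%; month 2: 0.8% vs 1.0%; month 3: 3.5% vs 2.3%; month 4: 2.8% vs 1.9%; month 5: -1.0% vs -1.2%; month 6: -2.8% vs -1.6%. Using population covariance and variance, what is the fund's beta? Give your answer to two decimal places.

r̄p = 1.3167%,  r̄m = 0.7667%
Cov = Σ(rp − r̄p)(rm − r̄m) / 6 = 3.9856
Var(rm) = Σ(rm − r̄m)² / 6 = 2.5356
β = Cov / Var = 3.9856 / 2.5356 = 1.5719

1.57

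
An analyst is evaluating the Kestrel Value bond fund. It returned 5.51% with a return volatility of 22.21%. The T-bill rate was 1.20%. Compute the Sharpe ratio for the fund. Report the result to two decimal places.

0.19

Sharpe = (Rp − Rf) / σp = (5.51% − 1.20%) / 22.21% = 4.31% / 22.21% = 0.1941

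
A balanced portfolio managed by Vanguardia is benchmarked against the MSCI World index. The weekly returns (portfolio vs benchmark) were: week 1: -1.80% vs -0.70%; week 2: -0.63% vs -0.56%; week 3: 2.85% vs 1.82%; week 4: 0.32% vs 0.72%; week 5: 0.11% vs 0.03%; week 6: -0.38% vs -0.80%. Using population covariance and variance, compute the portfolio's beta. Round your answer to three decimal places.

1.395

r̄p = 0.0783%,  r̄m = 0.0850%
Cov = Σ(rp − r̄p)(rm − r̄m) / 6 = 1.2163
Var(rm) = Σ(rm − r̄m)² / 6 = 0.8720
β = Cov / Var = 1.2163 / 0.8720 = 1.3948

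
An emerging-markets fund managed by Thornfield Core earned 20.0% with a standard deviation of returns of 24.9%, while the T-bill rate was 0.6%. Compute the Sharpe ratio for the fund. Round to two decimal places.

Sharpe = (Rp − Rf) / σp = (20.0% − 0.6%) / 24.9% = 19.40% / 24.9% = 0.7791

0.78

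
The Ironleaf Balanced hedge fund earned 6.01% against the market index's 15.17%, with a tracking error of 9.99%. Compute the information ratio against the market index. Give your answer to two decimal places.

IR = (Rp − Rb) / TE = (6.01% − 15.17%) / 9.99% = -9.16% / 9.99% = -0.9169

-0.92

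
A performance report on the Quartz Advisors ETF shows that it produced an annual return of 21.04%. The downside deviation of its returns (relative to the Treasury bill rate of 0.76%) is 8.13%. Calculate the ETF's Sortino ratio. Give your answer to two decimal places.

2.49

Sortino = (Rp − Rf) / σd = (21.04% − 0.76%) / 8.13% = 20.28% / 8.13% = 2.4945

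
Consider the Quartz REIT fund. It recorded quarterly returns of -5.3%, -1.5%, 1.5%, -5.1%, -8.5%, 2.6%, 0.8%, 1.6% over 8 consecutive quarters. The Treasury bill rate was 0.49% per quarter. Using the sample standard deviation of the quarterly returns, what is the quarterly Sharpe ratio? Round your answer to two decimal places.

r̄ = (-5.3 − 1.5 + 1.5 − 5.1 − 8.5 + 2.6 + 0.8 + 1.6) / 8 = -1.7375%
Σ(r − r̄)² = (-5.3 − (-1.7375))² + (-1.5 − (-1.7375))² + (1.5 − (-1.7375))² + … = 116.6588
σ = √[116.6588 / 7] = 4.0823%
Sharpe = (r̄ − rf) / σ = (-1.7375 − 0.49) / 4.0823 = -2.2275 / 4.0823 = -0.5456

-0.55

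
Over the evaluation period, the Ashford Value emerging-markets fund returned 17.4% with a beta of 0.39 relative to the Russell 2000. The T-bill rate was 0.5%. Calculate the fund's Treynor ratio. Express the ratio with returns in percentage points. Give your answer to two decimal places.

Treynor = (Rp − Rf) / β = (17.4% − 0.5%) / 0.39 = 16.90 / 0.39 = 43.3333

43.33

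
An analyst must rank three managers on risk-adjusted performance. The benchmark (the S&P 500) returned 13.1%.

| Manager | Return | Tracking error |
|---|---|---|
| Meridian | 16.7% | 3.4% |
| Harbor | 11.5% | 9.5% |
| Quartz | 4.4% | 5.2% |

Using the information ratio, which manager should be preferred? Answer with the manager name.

Meridian: IR = (16.7% − 13.1%) / 3.4% = 1.059
Harbor: IR = (11.5% − 13.1%) / 9.5% = -0.168
Quartz: IR = (4.4% − 13.1%) / 5.2% = -1.673
Highest: Meridian (1.059).

Meridian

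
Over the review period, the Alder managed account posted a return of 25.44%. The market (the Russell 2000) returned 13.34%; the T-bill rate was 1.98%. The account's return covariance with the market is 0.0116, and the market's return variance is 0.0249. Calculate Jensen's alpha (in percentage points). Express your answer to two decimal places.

18.17

β = Cov / Var = 0.0116 / 0.0249 = 0.4659
E[R] = Rf + β(Rm − Rf) = 1.98% + 0.4659 × (13.34% − 1.98%) = 7.2726%
α = Rp − E[R] = 25.44% − 7.2726% = 18.1674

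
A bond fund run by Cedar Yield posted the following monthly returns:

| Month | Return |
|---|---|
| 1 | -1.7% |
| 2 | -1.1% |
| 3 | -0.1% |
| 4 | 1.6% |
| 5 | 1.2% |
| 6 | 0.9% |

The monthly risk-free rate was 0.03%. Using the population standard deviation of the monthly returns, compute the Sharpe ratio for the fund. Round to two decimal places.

0.09

μ = (-1.7 − 1.1 − 0.1 + 1.6 + 1.2 + 0.9) / 6 = 0.1333%
Population σ = √[Σ(r − μ)² / 6] = √[8.8133 / 6] = √1.4689 = 1.2120%
Sharpe = (μ − rf) / σ = (0.1333 − 0.03) / 1.2120 = 0.1033 / 1.2120 = 0.0852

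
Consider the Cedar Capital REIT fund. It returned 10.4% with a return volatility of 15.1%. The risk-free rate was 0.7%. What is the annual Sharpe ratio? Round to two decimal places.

0.64

Sharpe = (Rp − Rf) / σp = (10.4% − 0.7%) / 15.1% = 9.70% / 15.1% = 0.6424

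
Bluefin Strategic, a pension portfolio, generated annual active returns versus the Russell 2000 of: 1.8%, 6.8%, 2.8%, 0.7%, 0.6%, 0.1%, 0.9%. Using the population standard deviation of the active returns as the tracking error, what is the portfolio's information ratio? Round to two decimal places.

0.91

μ = (1.8 + 6.8 + 2.8 + 0.7 + 0.6 + 0.1 + 0.9) / 7 = 13.70 / 7 = 1.9571%
Population std dev = √[32.1771 / 7] = 2.1440%
IR = μ / tracking error = 1.9571 / 2.1440 = 0.9128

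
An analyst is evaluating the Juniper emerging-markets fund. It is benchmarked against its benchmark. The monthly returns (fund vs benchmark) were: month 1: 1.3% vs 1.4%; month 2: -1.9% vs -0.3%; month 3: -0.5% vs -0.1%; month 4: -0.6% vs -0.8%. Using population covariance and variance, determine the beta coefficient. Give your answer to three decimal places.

r̄p = -0.4250%,  r̄m = 0.0500%
Cov = Σ(rp − r̄p)(rm − r̄m) / 4 = 0.7513
Var(rm) = Σ(rm − r̄m)² / 4 = 0.6725
β = Cov / Var = 0.7513 / 0.6725 = 1.1172

1.117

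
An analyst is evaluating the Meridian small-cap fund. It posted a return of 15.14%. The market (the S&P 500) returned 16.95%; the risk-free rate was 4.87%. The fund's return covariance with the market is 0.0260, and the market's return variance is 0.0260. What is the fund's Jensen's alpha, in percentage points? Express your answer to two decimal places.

-1.81

β = Cov / Var = 0.0260 / 0.0260 = 1.0000
E[R] = Rf + β(Rm − Rf) = 4.87% + 1.0000 × (16.95% − 4.87%) = 16.9500%
α = Rp − E[R] = 15.14% − 16.9500% = -1.8100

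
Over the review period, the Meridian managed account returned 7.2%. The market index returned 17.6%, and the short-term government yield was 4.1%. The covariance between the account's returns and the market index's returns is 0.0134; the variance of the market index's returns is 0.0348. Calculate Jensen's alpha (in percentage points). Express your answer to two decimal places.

-2.10

β = Cov / Var = 0.0134 / 0.0348 = 0.3851
E[R] = Rf + β(Rm − Rf) = 4.1% + 0.3851 × (17.6% − 4.1%) = 9.2989%
α = Rp − E[R] = 7.2% − 9.2989% = -2.0989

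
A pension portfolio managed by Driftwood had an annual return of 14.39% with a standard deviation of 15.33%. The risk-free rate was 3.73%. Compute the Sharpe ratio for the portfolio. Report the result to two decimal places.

0.70

Sharpe = (Rp − Rf) / σp = (14.39% − 3.73%) / 15.33% = 10.66% / 15.33% = 0.6954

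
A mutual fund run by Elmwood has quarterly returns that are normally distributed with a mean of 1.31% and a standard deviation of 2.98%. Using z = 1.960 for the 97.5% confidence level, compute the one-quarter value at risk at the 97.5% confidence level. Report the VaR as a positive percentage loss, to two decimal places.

VaR (as % loss) = −(μ − z·σ) = −(1.31% − 1.960 × 2.98%) = −(-4.5308%) = 4.5308%

4.53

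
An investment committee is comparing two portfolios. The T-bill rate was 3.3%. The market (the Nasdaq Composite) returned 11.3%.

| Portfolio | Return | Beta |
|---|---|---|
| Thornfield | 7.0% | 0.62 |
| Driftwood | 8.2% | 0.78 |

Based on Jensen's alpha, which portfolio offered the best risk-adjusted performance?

Thornfield

Thornfield: α = 7.0% − [3.3% + 0.62 × (11.3% − 3.3%)] = -1.260
Driftwood: α = 8.2% − [3.3% + 0.78 × (11.3% − 3.3%)] = -1.340
Highest: Thornfield (-1.260).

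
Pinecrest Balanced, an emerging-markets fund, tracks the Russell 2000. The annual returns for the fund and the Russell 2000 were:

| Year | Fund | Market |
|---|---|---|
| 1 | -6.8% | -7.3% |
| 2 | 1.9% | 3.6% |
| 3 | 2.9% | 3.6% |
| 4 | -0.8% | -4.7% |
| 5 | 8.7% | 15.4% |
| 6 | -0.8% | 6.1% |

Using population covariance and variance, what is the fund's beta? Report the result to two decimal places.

r̄p = 0.8500%,  r̄m = 2.7833%
Cov = Σ(rp − r̄p)(rm − r̄m) / 6 = 30.9308
Var(rm) = Σ(rm − r̄m)² / 6 = 54.8647
β = Cov / Var = 30.9308 / 54.8647 = 0.5638

0.56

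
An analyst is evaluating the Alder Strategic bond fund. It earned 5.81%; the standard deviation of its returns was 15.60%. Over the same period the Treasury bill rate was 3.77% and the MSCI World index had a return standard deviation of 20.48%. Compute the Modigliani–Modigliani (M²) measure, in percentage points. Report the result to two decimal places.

Sharpe = (Rp − Rf) / σp = (5.81% − 3.77%) / 15.60% = 0.1308
M² = Rf + Sharpe × σm = 3.77% + 0.1308 × 20.48% = 6.4488%

6.45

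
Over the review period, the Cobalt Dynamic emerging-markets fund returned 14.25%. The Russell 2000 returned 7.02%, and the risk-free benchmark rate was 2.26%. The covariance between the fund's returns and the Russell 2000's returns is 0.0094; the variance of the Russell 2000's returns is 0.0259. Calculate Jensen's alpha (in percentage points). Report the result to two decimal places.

β = Cov / Var = 0.0094 / 0.0259 = 0.3629
E[R] = Rf + β(Rm − Rf) = 2.26% + 0.3629 × (7.02% − 2.26%) = 3.9874%
α = Rp − E[R] = 14.25% − 3.9874% = 10.2626

10.26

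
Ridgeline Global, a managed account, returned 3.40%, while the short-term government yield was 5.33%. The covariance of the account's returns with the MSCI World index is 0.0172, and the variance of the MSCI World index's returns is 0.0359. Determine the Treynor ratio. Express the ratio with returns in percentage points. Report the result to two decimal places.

-4.03

β = Cov / Var = 0.0172 / 0.0359 = 0.4791
Treynor = (Rp − Rf) / β = (3.40% − 5.33%) / 0.4791 = -1.93 / 0.4791 = -4.0284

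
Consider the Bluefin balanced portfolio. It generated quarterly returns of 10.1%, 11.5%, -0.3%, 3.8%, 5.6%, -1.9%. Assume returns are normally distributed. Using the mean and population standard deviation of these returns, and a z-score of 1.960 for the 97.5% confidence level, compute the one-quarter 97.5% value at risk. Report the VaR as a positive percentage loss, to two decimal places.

r̄ = (10.1 + 11.5 − 0.3 + 3.8 + 5.6 − 1.9) / 6 = 28.80 / 6 = 4.8000%
Σ(r − r̄)² = (10.1 − 4.8000)² + (11.5 − 4.8000)² + … = 145.5200
σ = √[145.5200 / 6] = 4.9248%
VaR = −(r̄ − z·σ) = −(4.8000 − 1.960 × 4.9248) = −(-4.8526) = 4.8526%

4.85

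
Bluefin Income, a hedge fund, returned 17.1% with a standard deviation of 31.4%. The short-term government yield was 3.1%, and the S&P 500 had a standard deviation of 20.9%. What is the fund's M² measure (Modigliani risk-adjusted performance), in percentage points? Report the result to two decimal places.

12.42

Sharpe = (Rp − Rf) / σp = (17.1% − 3.1%) / 31.4% = 0.4459
M² = Rf + Sharpe × σm = 3.1% + 0.4459 × 20.9% = 12.4193%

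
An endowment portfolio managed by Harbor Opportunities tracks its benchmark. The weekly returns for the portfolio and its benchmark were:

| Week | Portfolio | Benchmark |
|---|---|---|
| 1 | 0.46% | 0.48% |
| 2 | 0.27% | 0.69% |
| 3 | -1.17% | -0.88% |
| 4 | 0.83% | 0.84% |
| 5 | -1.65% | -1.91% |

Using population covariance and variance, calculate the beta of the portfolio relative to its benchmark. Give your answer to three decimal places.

r̄p = -0.2520%,  r̄m = -0.1560%
Cov = Σ(rp − r̄p)(rm − r̄m) / 5 = 1.0178
Var(rm) = Σ(rm − r̄m)² / 5 = 1.1426
β = Cov / Var = 1.0178 / 1.1426 = 0.8908

0.891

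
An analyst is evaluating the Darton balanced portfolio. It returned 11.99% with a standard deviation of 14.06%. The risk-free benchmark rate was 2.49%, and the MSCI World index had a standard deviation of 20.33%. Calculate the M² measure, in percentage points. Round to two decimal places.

16.23

Sharpe = (Rp − Rf) / σp = (11.99% − 2.49%) / 14.06% = 0.6757
M² = Rf + Sharpe × σm = 2.49% + 0.6757 × 20.33% = 16.2270%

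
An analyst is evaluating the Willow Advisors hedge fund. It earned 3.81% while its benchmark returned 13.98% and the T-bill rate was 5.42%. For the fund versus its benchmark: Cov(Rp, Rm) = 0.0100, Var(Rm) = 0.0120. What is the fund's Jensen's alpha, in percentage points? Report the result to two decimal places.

β = Cov / Var = 0.0100 / 0.0120 = 0.8333
E[R] = Rf + β(Rm − Rf) = 5.42% + 0.8333 × (13.98% − 5.42%) = 12.5530%
α = Rp − E[R] = 3.81% − 12.5530% = -8.7430

-8.74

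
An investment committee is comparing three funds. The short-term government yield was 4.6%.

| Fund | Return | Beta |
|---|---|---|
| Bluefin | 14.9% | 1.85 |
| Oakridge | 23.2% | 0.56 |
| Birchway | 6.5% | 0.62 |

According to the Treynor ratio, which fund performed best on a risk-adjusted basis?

Bluefin: Treynor = (14.9% − 4.6%) / 1.85 = 5.568
Oakridge: Treynor = (23.2% − 4.6%) / 0.56 = 33.214
Birchway: Treynor = (6.5% − 4.6%) / 0.62 = 3.065
Highest: Oakridge (33.214).

Oakridge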